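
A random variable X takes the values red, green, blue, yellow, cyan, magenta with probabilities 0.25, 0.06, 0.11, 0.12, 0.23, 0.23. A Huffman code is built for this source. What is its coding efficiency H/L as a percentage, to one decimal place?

99.0%

Entropy H = −Σ p log₂ p ≈ 2.4362 bits.
Huffman merges: 3/50+11/100→17/100; 3/25+17/100→29/100; 23/100+23/100→23/50; 1/4+29/100→27/50; 23/50+27/50→1. L = 123/50 ≈ 2.4600.
Efficiency = H/L = 2.4362/2.4600 = 99.0%.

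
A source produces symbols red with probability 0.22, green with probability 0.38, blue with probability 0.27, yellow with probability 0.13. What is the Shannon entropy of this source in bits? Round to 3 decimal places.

1.904 bits

H = −Σ pᵢ log₂ pᵢ.
−0.22·log₂(0.22) = 0.4806
−0.38·log₂(0.38) = 0.5305
−0.27·log₂(0.27) = 0.5100
−0.13·log₂(0.13) = 0.3826
Sum ≈ 1.9037 → 1.904 bits.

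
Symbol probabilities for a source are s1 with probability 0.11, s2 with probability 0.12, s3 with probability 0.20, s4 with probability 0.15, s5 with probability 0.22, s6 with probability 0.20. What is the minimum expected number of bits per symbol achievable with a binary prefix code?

Repeatedly combine the two least-probable nodes; the expected code length is the sum of the merged weights.
merge 11/100 + 3/25 → 23/100
merge 3/20 + 1/5 → 7/20
merge 1/5 + 11/50 → 21/50
merge 23/100 + 7/20 → 29/50
merge 21/50 + 29/50 → 1
L = 23/100 + 7/20 + 21/50 + 29/50 + 1 = 129/50 = 2.58 bits/symbol.

2.58 bits/symbol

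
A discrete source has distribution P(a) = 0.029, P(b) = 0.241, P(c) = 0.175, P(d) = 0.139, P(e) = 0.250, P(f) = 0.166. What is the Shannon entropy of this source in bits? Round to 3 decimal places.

H = −Σ pᵢ log₂ pᵢ.
−0.029·log₂(0.029) = 0.1481
−0.241·log₂(0.241) = 0.4947
−0.175·log₂(0.175) = 0.4401
−0.139·log₂(0.139) = 0.3957
−0.250·log₂(0.250) = 0.5000
−0.166·log₂(0.166) = 0.4301
Sum ≈ 2.4087 → 2.409 bits.

2.409 bits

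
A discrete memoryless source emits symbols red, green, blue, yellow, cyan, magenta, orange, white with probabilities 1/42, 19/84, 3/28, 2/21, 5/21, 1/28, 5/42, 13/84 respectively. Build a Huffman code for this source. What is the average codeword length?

2.75 bits/symbol

Repeatedly combine the two least-probable nodes; the expected code length is the sum of the merged weights.
merge 1/42 + 1/28 → 5/84
merge 5/84 + 2/21 → 13/84
merge 3/28 + 5/42 → 19/84
merge 13/84 + 13/84 → 13/42
merge 19/84 + 19/84 → 19/42
merge 5/21 + 13/42 → 23/42
merge 19/42 + 23/42 → 1
L = 5/84 + 13/84 + 19/84 + 13/42 + 19/42 + 23/42 + 1 = 11/4 = 2.75 bits/symbol.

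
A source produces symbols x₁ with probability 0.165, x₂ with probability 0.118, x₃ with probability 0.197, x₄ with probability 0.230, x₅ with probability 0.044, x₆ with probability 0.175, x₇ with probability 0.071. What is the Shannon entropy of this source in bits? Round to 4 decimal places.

H = −Σ pᵢ log₂ pᵢ.
−0.165·log₂(0.165) = 0.4289
−0.118·log₂(0.118) = 0.3638
−0.197·log₂(0.197) = 0.4617
−0.230·log₂(0.230) = 0.4877
−0.044·log₂(0.044) = 0.1983
−0.175·log₂(0.175) = 0.4401
−0.071·log₂(0.071) = 0.2709
Sum ≈ 2.6514 → 2.6514 bits.

2.6514 bits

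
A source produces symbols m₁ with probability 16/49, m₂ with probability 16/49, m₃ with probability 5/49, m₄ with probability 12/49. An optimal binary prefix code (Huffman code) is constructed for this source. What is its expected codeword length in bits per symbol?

2 bits/symbol

Repeatedly combine the two least-probable nodes; the expected code length is the sum of the merged weights.
merge 5/49 + 12/49 → 17/49
merge 16/49 + 16/49 → 32/49
merge 17/49 + 32/49 → 1
L = 17/49 + 32/49 + 1 = 2 bits/symbol.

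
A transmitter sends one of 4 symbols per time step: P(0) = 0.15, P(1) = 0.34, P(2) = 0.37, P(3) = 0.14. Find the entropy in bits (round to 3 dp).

H = −Σ pᵢ log₂ pᵢ.
−0.15·log₂(0.15) = 0.4105
−0.34·log₂(0.34) = 0.5292
−0.37·log₂(0.37) = 0.5307
−0.14·log₂(0.14) = 0.3971
Sum ≈ 1.8676 → 1.868 bits.

1.868 bits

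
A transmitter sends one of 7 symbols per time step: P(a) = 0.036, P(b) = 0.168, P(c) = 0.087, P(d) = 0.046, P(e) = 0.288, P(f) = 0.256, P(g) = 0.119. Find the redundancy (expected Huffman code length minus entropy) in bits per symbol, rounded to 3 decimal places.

Entropy H = −Σ p log₂ p ≈ 2.5017 bits.
Huffman merges: 9/250+23/500→41/500; 41/500+87/1000→169/1000; 119/1000+21/125→287/1000; 169/1000+32/125→17/40; 287/1000+36/125→23/40; 17/40+23/40→1. L = 1269/500 ≈ 2.5380.
L − H = 2.5380 − 2.5017 = 0.036 bits.

0.036 bits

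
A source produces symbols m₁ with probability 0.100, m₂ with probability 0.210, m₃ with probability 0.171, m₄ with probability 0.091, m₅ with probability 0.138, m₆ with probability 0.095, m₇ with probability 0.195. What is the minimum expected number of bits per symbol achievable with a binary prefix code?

2.781 bits/symbol

Repeatedly combine the two least-probable nodes; the expected code length is the sum of the merged weights.
merge 91/1000 + 19/200 → 93/500
merge 1/10 + 69/500 → 119/500
merge 171/1000 + 93/500 → 357/1000
merge 39/200 + 21/100 → 81/200
merge 119/500 + 357/1000 → 119/200
merge 81/200 + 119/200 → 1
L = 93/500 + 119/500 + 357/1000 + 81/200 + 119/200 + 1 = 2781/1000 = 2.781 bits/symbol.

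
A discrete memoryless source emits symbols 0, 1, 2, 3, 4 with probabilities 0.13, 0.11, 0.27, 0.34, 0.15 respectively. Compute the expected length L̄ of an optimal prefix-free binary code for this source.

2.24 bits/symbol

Repeatedly combine the two least-probable nodes; the expected code length is the sum of the merged weights.
merge 11/100 + 13/100 → 6/25
merge 3/20 + 6/25 → 39/100
merge 27/100 + 17/50 → 61/100
merge 39/100 + 61/100 → 1
L = 6/25 + 39/100 + 61/100 + 1 = 56/25 = 2.24 bits/symbol.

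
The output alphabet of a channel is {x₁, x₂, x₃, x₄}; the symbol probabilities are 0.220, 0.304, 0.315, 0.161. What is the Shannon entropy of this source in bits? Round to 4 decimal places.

H = −Σ pᵢ log₂ pᵢ.
−0.220·log₂(0.220) = 0.4806
−0.304·log₂(0.304) = 0.5222
−0.315·log₂(0.315) = 0.5250
−0.161·log₂(0.161) = 0.4242
Sum ≈ 1.9520 → 1.9520 bits.

1.9520 bits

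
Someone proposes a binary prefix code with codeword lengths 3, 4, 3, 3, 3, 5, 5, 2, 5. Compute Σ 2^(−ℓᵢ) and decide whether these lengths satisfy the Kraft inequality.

0.90625; yes

With common denominator 2^5 = 32: Σ 2^(−ℓᵢ) = 4/32 + 2/32 + 4/32 + 4/32 + 4/32 + 1/32 + 1/32 + 8/32 + 1/32 = 29/32 = 0.90625.
Kraft's inequality requires Σ ≤ 1; here Σ = 0.90625 ≤ 1, so such a prefix code exists.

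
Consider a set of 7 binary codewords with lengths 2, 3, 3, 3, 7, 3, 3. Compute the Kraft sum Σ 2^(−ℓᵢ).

0.8828125

With common denominator 2^7 = 128: Σ 2^(−ℓᵢ) = 32/128 + 16/128 + 16/128 + 16/128 + 1/128 + 16/128 + 16/128 = 113/128 = 0.8828125.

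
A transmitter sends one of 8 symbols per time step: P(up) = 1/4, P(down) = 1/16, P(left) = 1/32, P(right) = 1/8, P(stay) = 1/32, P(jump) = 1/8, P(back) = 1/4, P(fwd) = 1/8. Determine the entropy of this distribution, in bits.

2.6875 bits

Each probability is a power of 1/2, so log₂(1/p) is an integer.
H = Σ p·log₂(1/p) = 1/4·2 + 1/16·4 + 1/32·5 + 1/8·3 + 1/32·5 + 1/8·3 + 1/4·2 + 1/8·3 = 2.6875 bits.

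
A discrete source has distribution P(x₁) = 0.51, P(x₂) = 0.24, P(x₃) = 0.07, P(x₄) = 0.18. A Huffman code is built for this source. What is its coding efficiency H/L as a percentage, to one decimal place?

Entropy H = −Σ p log₂ p ≈ 1.7034 bits.
Huffman merges: 7/100+9/50→1/4; 6/25+1/4→49/100; 49/100+51/100→1. L = 87/50 ≈ 1.7400.
Efficiency = H/L = 1.7034/1.7400 = 97.9%.

97.9%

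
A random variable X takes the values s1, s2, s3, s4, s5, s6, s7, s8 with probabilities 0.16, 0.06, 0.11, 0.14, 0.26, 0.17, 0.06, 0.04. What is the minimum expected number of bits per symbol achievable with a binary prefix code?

2.83 bits/symbol

Repeatedly combine the two least-probable nodes; the expected code length is the sum of the merged weights.
merge 1/25 + 3/50 → 1/10
merge 3/50 + 1/10 → 4/25
merge 11/100 + 7/50 → 1/4
merge 4/25 + 4/25 → 8/25
merge 17/100 + 1/4 → 21/50
merge 13/50 + 8/25 → 29/50
merge 21/50 + 29/50 → 1
L = 1/10 + 4/25 + 1/4 + 8/25 + 21/50 + 29/50 + 1 = 283/100 = 2.83 bits/symbol.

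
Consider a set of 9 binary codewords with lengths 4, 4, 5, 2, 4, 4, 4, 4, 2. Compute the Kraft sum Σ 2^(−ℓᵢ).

With common denominator 2^5 = 32: Σ 2^(−ℓᵢ) = 2/32 + 2/32 + 1/32 + 8/32 + 2/32 + 2/32 + 2/32 + 2/32 + 8/32 = 29/32 = 0.90625.

0.90625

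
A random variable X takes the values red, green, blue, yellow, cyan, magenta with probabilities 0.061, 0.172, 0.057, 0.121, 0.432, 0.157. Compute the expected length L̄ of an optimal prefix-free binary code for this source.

2.254 bits/symbol

Repeatedly combine the two least-probable nodes; the expected code length is the sum of the merged weights.
merge 57/1000 + 61/1000 → 59/500
merge 59/500 + 121/1000 → 239/1000
merge 157/1000 + 43/250 → 329/1000
merge 239/1000 + 329/1000 → 71/125
merge 54/125 + 71/125 → 1
L = 59/500 + 239/1000 + 329/1000 + 71/125 + 1 = 1127/500 = 2.254 bits/symbol.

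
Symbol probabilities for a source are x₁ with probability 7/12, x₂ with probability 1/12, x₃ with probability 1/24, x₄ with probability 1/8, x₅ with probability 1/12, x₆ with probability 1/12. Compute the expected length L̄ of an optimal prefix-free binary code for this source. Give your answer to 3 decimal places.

1.958 bits/symbol

Repeatedly combine the two least-probable nodes; the expected code length is the sum of the merged weights.
merge 1/24 + 1/12 → 1/8
merge 1/12 + 1/12 → 1/6
merge 1/8 + 1/8 → 1/4
merge 1/6 + 1/4 → 5/12
merge 5/12 + 7/12 → 1
L = 1/8 + 1/6 + 1/4 + 5/12 + 1 = 47/24 ≈ 1.958 bits/symbol.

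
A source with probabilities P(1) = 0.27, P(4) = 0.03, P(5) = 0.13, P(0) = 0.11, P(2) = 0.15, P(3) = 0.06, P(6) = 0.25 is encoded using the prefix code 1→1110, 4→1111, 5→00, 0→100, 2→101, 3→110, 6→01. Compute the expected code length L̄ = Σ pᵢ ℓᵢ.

L̄ = Σ pᵢ·ℓᵢ = 0.27·4 + 0.03·4 + 0.13·2 + 0.11·3 + 0.15·3 + 0.06·3 + 0.25·2 = 2.92 bits/symbol.

2.92 bits/symbol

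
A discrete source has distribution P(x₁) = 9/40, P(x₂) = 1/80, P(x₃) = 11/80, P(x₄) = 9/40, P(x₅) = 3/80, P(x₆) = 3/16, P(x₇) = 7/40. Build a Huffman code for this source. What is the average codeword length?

2.6 bits/symbol

Repeatedly combine the two least-probable nodes; the expected code length is the sum of the merged weights.
merge 1/80 + 3/80 → 1/20
merge 1/20 + 11/80 → 3/16
merge 7/40 + 3/16 → 29/80
merge 3/16 + 9/40 → 33/80
merge 9/40 + 29/80 → 47/80
merge 33/80 + 47/80 → 1
L = 1/20 + 3/16 + 29/80 + 33/80 + 47/80 + 1 = 13/5 = 2.6 bits/symbol.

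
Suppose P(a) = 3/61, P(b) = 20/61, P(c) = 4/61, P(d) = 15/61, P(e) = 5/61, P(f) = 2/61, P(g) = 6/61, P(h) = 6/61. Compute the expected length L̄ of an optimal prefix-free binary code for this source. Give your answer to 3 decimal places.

2.656 bits/symbol

Repeatedly combine the two least-probable nodes; the expected code length is the sum of the merged weights.
merge 2/61 + 3/61 → 5/61
merge 4/61 + 5/61 → 9/61
merge 5/61 + 6/61 → 11/61
merge 6/61 + 9/61 → 15/61
merge 11/61 + 15/61 → 26/61
merge 15/61 + 20/61 → 35/61
merge 26/61 + 35/61 → 1
L = 5/61 + 9/61 + 11/61 + 15/61 + 26/61 + 35/61 + 1 = 162/61 ≈ 2.656 bits/symbol.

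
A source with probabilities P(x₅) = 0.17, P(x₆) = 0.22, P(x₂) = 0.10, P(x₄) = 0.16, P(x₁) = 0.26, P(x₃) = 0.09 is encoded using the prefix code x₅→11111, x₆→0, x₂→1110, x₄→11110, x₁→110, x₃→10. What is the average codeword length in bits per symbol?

3.23 bits/symbol

L̄ = Σ pᵢ·ℓᵢ = 0.17·5 + 0.22·1 + 0.10·4 + 0.16·5 + 0.26·3 + 0.09·2 = 3.23 bits/symbol.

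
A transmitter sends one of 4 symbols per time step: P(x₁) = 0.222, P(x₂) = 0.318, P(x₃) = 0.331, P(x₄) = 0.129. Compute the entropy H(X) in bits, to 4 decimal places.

1.9168 bits

H = −Σ pᵢ log₂ pᵢ.
−0.222·log₂(0.222) = 0.4820
−0.318·log₂(0.318) = 0.5256
−0.331·log₂(0.331) = 0.5280
−0.129·log₂(0.129) = 0.3811
Sum ≈ 1.9168 → 1.9168 bits.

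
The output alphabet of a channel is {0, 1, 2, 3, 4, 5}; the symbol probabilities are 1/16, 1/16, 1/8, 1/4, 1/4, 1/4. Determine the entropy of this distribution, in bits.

2.375 bits

Each probability is a power of 1/2, so log₂(1/p) is an integer.
H = Σ p·log₂(1/p) = 1/16·4 + 1/16·4 + 1/8·3 + 1/4·2 + 1/4·2 + 1/4·2 = 2.375 bits.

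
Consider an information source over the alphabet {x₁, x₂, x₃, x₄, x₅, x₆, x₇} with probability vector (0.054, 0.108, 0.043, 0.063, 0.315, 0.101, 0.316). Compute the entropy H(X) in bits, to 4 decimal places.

2.4049 bits

H = −Σ pᵢ log₂ pᵢ.
−0.054·log₂(0.054) = 0.2274
−0.108·log₂(0.108) = 0.3468
−0.043·log₂(0.043) = 0.1952
−0.063·log₂(0.063) = 0.2513
−0.315·log₂(0.315) = 0.5250
−0.101·log₂(0.101) = 0.3341
−0.316·log₂(0.316) = 0.5252
Sum ≈ 2.4049 → 2.4049 bits.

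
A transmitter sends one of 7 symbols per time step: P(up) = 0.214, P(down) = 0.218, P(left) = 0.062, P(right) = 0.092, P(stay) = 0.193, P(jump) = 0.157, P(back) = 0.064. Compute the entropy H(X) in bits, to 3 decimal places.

H = −Σ pᵢ log₂ pᵢ.
−0.214·log₂(0.214) = 0.4760
−0.218·log₂(0.218) = 0.4791
−0.062·log₂(0.062) = 0.2487
−0.092·log₂(0.092) = 0.3167
−0.193·log₂(0.193) = 0.4581
−0.157·log₂(0.157) = 0.4194
−0.064·log₂(0.064) = 0.2538
Sum ≈ 2.6517 → 2.652 bits.

2.652 bits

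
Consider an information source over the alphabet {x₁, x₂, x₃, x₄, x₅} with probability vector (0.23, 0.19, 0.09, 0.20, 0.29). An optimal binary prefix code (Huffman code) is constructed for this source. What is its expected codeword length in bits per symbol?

Repeatedly combine the two least-probable nodes; the expected code length is the sum of the merged weights.
merge 9/100 + 19/100 → 7/25
merge 1/5 + 23/100 → 43/100
merge 7/25 + 29/100 → 57/100
merge 43/100 + 57/100 → 1
L = 7/25 + 43/100 + 57/100 + 1 = 57/25 = 2.28 bits/symbol.

2.28 bits/symbol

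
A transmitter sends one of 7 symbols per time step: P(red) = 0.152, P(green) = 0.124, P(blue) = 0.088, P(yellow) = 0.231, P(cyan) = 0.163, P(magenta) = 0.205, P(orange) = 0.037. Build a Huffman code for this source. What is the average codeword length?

2.689 bits/symbol

Repeatedly combine the two least-probable nodes; the expected code length is the sum of the merged weights.
merge 37/1000 + 11/125 → 1/8
merge 31/250 + 1/8 → 249/1000
merge 19/125 + 163/1000 → 63/200
merge 41/200 + 231/1000 → 109/250
merge 249/1000 + 63/200 → 141/250
merge 109/250 + 141/250 → 1
L = 1/8 + 249/1000 + 63/200 + 109/250 + 141/250 + 1 = 2689/1000 = 2.689 bits/symbol.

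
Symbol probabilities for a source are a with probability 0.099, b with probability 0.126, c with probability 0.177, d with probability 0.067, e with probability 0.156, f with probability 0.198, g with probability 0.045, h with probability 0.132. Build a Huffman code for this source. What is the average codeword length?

Repeatedly combine the two least-probable nodes; the expected code length is the sum of the merged weights.
merge 9/200 + 67/1000 → 14/125
merge 99/1000 + 14/125 → 211/1000
merge 63/500 + 33/250 → 129/500
merge 39/250 + 177/1000 → 333/1000
merge 99/500 + 211/1000 → 409/1000
merge 129/500 + 333/1000 → 591/1000
merge 409/1000 + 591/1000 → 1
L = 14/125 + 211/1000 + 129/500 + 333/1000 + 409/1000 + 591/1000 + 1 = 1457/500 = 2.914 bits/symbol.

2.914 bits/symbol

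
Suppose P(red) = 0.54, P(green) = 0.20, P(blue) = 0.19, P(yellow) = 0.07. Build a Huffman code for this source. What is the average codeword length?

Repeatedly combine the two least-probable nodes; the expected code length is the sum of the merged weights.
merge 7/100 + 19/100 → 13/50
merge 1/5 + 13/50 → 23/50
merge 23/50 + 27/50 → 1
L = 13/50 + 23/50 + 1 = 43/25 = 1.72 bits/symbol.

1.72 bits/symbol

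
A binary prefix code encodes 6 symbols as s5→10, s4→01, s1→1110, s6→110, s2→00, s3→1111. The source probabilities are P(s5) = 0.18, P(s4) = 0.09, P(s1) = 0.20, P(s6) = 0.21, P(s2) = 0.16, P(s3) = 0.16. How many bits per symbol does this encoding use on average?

L̄ = Σ pᵢ·ℓᵢ = 0.18·2 + 0.09·2 + 0.20·4 + 0.21·3 + 0.16·2 + 0.16·4 = 2.93 bits/symbol.

2.93 bits/symbol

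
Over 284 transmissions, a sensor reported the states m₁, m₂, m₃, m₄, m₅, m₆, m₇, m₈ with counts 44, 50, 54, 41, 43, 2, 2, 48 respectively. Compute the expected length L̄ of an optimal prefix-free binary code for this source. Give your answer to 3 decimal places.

Probabilities are the counts divided by 284.
Repeatedly combine the two least-probable nodes; the expected code length is the sum of the merged weights.
merge 1/142 + 1/142 → 1/71
merge 1/71 + 41/284 → 45/284
merge 43/284 + 11/71 → 87/284
merge 45/284 + 12/71 → 93/284
merge 25/142 + 27/142 → 26/71
merge 87/284 + 93/284 → 45/71
merge 26/71 + 45/71 → 1
L = 1/71 + 45/284 + 87/284 + 93/284 + 26/71 + 45/71 + 1 = 797/284 ≈ 2.806 bits/symbol.

2.806 bits/symbol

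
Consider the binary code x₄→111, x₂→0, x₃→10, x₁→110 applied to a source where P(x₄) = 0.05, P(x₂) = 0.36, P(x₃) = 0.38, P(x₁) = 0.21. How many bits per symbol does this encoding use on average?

L̄ = Σ pᵢ·ℓᵢ = 0.05·3 + 0.36·1 + 0.38·2 + 0.21·3 = 1.9 bits/symbol.

1.9 bits/symbol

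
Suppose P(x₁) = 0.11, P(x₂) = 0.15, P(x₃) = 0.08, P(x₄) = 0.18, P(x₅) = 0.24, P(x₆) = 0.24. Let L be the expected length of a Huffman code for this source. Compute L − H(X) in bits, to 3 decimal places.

0.034 bits

Entropy H = −Σ p log₂ p ≈ 2.4859 bits.
Huffman merges: 2/25+11/100→19/100; 3/20+9/50→33/100; 19/100+6/25→43/100; 6/25+33/100→57/100; 43/100+57/100→1. L = 63/25 ≈ 2.5200.
L − H = 2.5200 − 2.4859 = 0.034 bits.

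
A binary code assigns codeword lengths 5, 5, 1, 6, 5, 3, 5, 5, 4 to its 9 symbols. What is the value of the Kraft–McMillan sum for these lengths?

0.859375

With common denominator 2^6 = 64: Σ 2^(−ℓᵢ) = 2/64 + 2/64 + 32/64 + 1/64 + 2/64 + 8/64 + 2/64 + 2/64 + 4/64 = 55/64 = 0.859375.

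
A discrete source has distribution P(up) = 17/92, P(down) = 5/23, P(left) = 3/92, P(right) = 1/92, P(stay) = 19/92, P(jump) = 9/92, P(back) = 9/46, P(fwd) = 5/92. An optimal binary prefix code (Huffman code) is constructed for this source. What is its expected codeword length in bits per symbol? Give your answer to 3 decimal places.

2.717 bits/symbol

Repeatedly combine the two least-probable nodes; the expected code length is the sum of the merged weights.
merge 1/92 + 3/92 → 1/23
merge 1/23 + 5/92 → 9/92
merge 9/92 + 9/92 → 9/46
merge 17/92 + 9/46 → 35/92
merge 9/46 + 19/92 → 37/92
merge 5/23 + 35/92 → 55/92
merge 37/92 + 55/92 → 1
L = 1/23 + 9/92 + 9/46 + 35/92 + 37/92 + 55/92 + 1 = 125/46 ≈ 2.717 bits/symbol.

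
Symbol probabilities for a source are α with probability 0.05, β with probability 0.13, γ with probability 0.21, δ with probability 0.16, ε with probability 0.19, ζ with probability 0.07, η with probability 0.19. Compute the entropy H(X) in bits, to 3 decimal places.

2.674 bits

H = −Σ pᵢ log₂ pᵢ.
−0.05·log₂(0.05) = 0.2161
−0.13·log₂(0.13) = 0.3826
−0.21·log₂(0.21) = 0.4728
−0.16·log₂(0.16) = 0.4230
−0.19·log₂(0.19) = 0.4552
−0.07·log₂(0.07) = 0.2686
−0.19·log₂(0.19) = 0.4552
Sum ≈ 2.6736 → 2.674 bits.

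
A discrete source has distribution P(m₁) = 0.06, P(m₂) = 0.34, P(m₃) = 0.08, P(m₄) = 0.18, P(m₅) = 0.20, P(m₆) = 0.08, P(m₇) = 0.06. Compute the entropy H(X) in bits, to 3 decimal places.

H = −Σ pᵢ log₂ pᵢ.
−0.06·log₂(0.06) = 0.2435
−0.34·log₂(0.34) = 0.5292
−0.08·log₂(0.08) = 0.2915
−0.18·log₂(0.18) = 0.4453
−0.20·log₂(0.20) = 0.4644
−0.08·log₂(0.08) = 0.2915
−0.06·log₂(0.06) = 0.2435
Sum ≈ 2.5090 → 2.509 bits.

2.509 bits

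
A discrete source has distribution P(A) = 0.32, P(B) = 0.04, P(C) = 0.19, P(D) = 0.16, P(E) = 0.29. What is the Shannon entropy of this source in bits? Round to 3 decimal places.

H = −Σ pᵢ log₂ pᵢ.
−0.32·log₂(0.32) = 0.5260
−0.04·log₂(0.04) = 0.1858
−0.19·log₂(0.19) = 0.4552
−0.16·log₂(0.16) = 0.4230
−0.29·log₂(0.29) = 0.5179
Sum ≈ 2.1079 → 2.108 bits.

2.108 bits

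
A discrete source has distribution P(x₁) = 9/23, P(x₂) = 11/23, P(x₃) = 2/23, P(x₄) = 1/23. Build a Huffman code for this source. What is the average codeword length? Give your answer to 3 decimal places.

Repeatedly combine the two least-probable nodes; the expected code length is the sum of the merged weights.
merge 1/23 + 2/23 → 3/23
merge 3/23 + 9/23 → 12/23
merge 11/23 + 12/23 → 1
L = 3/23 + 12/23 + 1 = 38/23 ≈ 1.652 bits/symbol.

1.652 bits/symbol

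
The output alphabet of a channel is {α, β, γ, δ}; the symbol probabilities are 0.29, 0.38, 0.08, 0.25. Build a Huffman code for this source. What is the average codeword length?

1.95 bits/symbol

Repeatedly combine the two least-probable nodes; the expected code length is the sum of the merged weights.
merge 2/25 + 1/4 → 33/100
merge 29/100 + 33/100 → 31/50
merge 19/50 + 31/50 → 1
L = 33/100 + 31/50 + 1 = 39/20 = 1.95 bits/symbol.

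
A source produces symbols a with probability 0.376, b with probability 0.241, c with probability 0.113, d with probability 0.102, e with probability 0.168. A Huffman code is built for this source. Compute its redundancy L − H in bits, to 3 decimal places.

Entropy H = −Σ p log₂ p ≈ 2.1491 bits.
Huffman merges: 51/500+113/1000→43/200; 21/125+43/200→383/1000; 241/1000+47/125→617/1000; 383/1000+617/1000→1. L = 443/200 ≈ 2.2150.
L − H = 2.2150 − 2.1491 = 0.066 bits.

0.066 bits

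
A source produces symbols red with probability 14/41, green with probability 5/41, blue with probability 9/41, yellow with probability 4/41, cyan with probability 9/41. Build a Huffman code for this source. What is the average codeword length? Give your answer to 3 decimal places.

Repeatedly combine the two least-probable nodes; the expected code length is the sum of the merged weights.
merge 4/41 + 5/41 → 9/41
merge 9/41 + 9/41 → 18/41
merge 9/41 + 14/41 → 23/41
merge 18/41 + 23/41 → 1
L = 9/41 + 18/41 + 23/41 + 1 = 91/41 ≈ 2.220 bits/symbol.

2.220 bits/symbol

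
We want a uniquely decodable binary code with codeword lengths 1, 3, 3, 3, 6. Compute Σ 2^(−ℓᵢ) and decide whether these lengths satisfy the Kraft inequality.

With common denominator 2^6 = 64: Σ 2^(−ℓᵢ) = 32/64 + 8/64 + 8/64 + 8/64 + 1/64 = 57/64 = 0.890625.
Kraft's inequality requires Σ ≤ 1; here Σ = 0.890625 ≤ 1, so such a prefix code exists.

0.890625; yes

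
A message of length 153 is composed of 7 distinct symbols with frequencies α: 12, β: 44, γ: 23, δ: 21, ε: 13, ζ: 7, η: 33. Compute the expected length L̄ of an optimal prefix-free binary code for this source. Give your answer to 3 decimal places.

Probabilities are the counts divided by 153.
Repeatedly combine the two least-probable nodes; the expected code length is the sum of the merged weights.
merge 7/153 + 4/51 → 19/153
merge 13/153 + 19/153 → 32/153
merge 7/51 + 23/153 → 44/153
merge 32/153 + 11/51 → 65/153
merge 44/153 + 44/153 → 88/153
merge 65/153 + 88/153 → 1
L = 19/153 + 32/153 + 44/153 + 65/153 + 88/153 + 1 = 401/153 ≈ 2.621 bits/symbol.

2.621 bits/symbol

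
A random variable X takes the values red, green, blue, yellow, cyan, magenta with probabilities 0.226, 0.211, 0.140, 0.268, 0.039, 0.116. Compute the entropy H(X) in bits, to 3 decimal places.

H = −Σ pᵢ log₂ pᵢ.
−0.226·log₂(0.226) = 0.4849
−0.211·log₂(0.211) = 0.4736
−0.140·log₂(0.140) = 0.3971
−0.268·log₂(0.268) = 0.5091
−0.039·log₂(0.039) = 0.1825
−0.116·log₂(0.116) = 0.3605
Sum ≈ 2.4078 → 2.408 bits.

2.408 bits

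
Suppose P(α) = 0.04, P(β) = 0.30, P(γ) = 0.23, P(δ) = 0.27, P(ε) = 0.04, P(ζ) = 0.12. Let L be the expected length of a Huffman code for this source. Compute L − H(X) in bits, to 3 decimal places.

Entropy H = −Σ p log₂ p ≈ 2.2574 bits.
Huffman merges: 1/25+1/25→2/25; 2/25+3/25→1/5; 1/5+23/100→43/100; 27/100+3/10→57/100; 43/100+57/100→1. L = 57/25 ≈ 2.2800.
L − H = 2.2800 − 2.2574 = 0.023 bits.

0.023 bits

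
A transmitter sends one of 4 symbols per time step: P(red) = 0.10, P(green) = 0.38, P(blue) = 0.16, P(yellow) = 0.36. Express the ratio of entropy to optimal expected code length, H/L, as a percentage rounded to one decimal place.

96.6%

Entropy H = −Σ p log₂ p ≈ 1.8163 bits.
Huffman merges: 1/10+4/25→13/50; 13/50+9/25→31/50; 19/50+31/50→1. L = 47/25 ≈ 1.8800.
Efficiency = H/L = 1.8163/1.8800 = 96.6%.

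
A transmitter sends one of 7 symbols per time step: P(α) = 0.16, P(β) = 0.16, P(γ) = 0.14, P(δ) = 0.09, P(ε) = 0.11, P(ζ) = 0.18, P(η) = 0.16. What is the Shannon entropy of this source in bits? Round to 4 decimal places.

H = −Σ pᵢ log₂ pᵢ.
−0.16·log₂(0.16) = 0.4230
−0.16·log₂(0.16) = 0.4230
−0.14·log₂(0.14) = 0.3971
−0.09·log₂(0.09) = 0.3127
−0.11·log₂(0.11) = 0.3503
−0.18·log₂(0.18) = 0.4453
−0.16·log₂(0.16) = 0.4230
Sum ≈ 2.7744 → 2.7744 bits.

2.7744 bits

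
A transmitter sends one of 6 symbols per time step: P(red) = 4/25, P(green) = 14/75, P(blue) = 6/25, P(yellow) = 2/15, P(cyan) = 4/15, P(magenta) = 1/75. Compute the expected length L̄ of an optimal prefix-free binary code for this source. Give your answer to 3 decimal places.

Repeatedly combine the two least-probable nodes; the expected code length is the sum of the merged weights.
merge 1/75 + 2/15 → 11/75
merge 11/75 + 4/25 → 23/75
merge 14/75 + 6/25 → 32/75
merge 4/15 + 23/75 → 43/75
merge 32/75 + 43/75 → 1
L = 11/75 + 23/75 + 32/75 + 43/75 + 1 = 184/75 ≈ 2.453 bits/symbol.

2.453 bits/symbol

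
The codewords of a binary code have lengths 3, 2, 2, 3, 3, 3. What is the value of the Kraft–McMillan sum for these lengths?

With common denominator 2^3 = 8: Σ 2^(−ℓᵢ) = 1/8 + 2/8 + 2/8 + 1/8 + 1/8 + 1/8 = 8/8 = 1.

1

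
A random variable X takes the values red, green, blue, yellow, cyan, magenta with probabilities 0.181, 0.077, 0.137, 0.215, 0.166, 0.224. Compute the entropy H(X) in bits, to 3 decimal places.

H = −Σ pᵢ log₂ pᵢ.
−0.181·log₂(0.181) = 0.4463
−0.077·log₂(0.077) = 0.2848
−0.137·log₂(0.137) = 0.3929
−0.215·log₂(0.215) = 0.4768
−0.166·log₂(0.166) = 0.4301
−0.224·log₂(0.224) = 0.4835
Sum ≈ 2.5144 → 2.514 bits.

2.514 bits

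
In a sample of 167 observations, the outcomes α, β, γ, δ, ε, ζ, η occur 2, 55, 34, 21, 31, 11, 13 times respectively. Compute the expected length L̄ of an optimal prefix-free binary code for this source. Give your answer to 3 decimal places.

Probabilities are the counts divided by 167.
Repeatedly combine the two least-probable nodes; the expected code length is the sum of the merged weights.
merge 2/167 + 11/167 → 13/167
merge 13/167 + 13/167 → 26/167
merge 21/167 + 26/167 → 47/167
merge 31/167 + 34/167 → 65/167
merge 47/167 + 55/167 → 102/167
merge 65/167 + 102/167 → 1
L = 13/167 + 26/167 + 47/167 + 65/167 + 102/167 + 1 = 420/167 ≈ 2.515 bits/symbol.

2.515 bits/symbol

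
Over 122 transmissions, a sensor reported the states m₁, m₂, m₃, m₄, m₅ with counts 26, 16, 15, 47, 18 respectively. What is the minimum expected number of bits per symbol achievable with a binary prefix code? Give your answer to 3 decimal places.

Probabilities are the counts divided by 122.
Repeatedly combine the two least-probable nodes; the expected code length is the sum of the merged weights.
merge 15/122 + 8/61 → 31/122
merge 9/61 + 13/61 → 22/61
merge 31/122 + 22/61 → 75/122
merge 47/122 + 75/122 → 1
L = 31/122 + 22/61 + 75/122 + 1 = 136/61 ≈ 2.230 bits/symbol.

2.230 bits/symbol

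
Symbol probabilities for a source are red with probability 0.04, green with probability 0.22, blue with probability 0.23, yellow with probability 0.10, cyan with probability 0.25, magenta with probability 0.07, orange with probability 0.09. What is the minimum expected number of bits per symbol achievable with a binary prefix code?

Repeatedly combine the two least-probable nodes; the expected code length is the sum of the merged weights.
merge 1/25 + 7/100 → 11/100
merge 9/100 + 1/10 → 19/100
merge 11/100 + 19/100 → 3/10
merge 11/50 + 23/100 → 9/20
merge 1/4 + 3/10 → 11/20
merge 9/20 + 11/20 → 1
L = 11/100 + 19/100 + 3/10 + 9/20 + 11/20 + 1 = 13/5 = 2.6 bits/symbol.

2.6 bits/symbol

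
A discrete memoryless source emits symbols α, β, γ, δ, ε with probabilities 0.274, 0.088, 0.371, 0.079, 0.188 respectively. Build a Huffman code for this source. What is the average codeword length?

Repeatedly combine the two least-probable nodes; the expected code length is the sum of the merged weights.
merge 79/1000 + 11/125 → 167/1000
merge 167/1000 + 47/250 → 71/200
merge 137/500 + 71/200 → 629/1000
merge 371/1000 + 629/1000 → 1
L = 167/1000 + 71/200 + 629/1000 + 1 = 2151/1000 = 2.151 bits/symbol.

2.151 bits/symbol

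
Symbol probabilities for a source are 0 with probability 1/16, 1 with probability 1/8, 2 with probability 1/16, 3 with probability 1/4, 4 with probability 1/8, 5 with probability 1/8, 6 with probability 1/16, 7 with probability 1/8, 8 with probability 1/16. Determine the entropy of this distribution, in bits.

Each probability is a power of 1/2, so log₂(1/p) is an integer.
H = Σ p·log₂(1/p) = 1/16·4 + 1/8·3 + 1/16·4 + 1/4·2 + 1/8·3 + 1/8·3 + 1/16·4 + 1/8·3 + 1/16·4 = 3 bits.

3 bits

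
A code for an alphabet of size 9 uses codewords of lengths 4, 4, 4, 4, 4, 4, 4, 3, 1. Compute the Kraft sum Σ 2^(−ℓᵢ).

With common denominator 2^4 = 16: Σ 2^(−ℓᵢ) = 1/16 + 1/16 + 1/16 + 1/16 + 1/16 + 1/16 + 1/16 + 2/16 + 8/16 = 17/16 = 1.0625.

1.0625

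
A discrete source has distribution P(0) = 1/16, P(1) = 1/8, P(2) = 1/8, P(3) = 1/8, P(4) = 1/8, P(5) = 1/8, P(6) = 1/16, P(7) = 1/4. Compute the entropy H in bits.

Each probability is a power of 1/2, so log₂(1/p) is an integer.
H = Σ p·log₂(1/p) = 1/16·4 + 1/8·3 + 1/8·3 + 1/8·3 + 1/8·3 + 1/8·3 + 1/16·4 + 1/4·2 = 2.875 bits.

2.875 bits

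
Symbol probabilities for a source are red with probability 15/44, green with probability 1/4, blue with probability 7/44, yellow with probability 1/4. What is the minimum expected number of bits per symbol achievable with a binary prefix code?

Repeatedly combine the two least-probable nodes; the expected code length is the sum of the merged weights.
merge 7/44 + 1/4 → 9/22
merge 1/4 + 15/44 → 13/22
merge 9/22 + 13/22 → 1
L = 9/22 + 13/22 + 1 = 2 bits/symbol.

2 bits/symbol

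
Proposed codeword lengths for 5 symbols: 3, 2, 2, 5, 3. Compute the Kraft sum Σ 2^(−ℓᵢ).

With common denominator 2^5 = 32: Σ 2^(−ℓᵢ) = 4/32 + 8/32 + 8/32 + 1/32 + 4/32 = 25/32 = 0.78125.

0.78125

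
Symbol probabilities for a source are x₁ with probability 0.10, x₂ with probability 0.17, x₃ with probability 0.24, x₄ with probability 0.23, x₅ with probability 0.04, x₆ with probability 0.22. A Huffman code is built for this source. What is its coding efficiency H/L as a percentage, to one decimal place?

Entropy H = −Σ p log₂ p ≈ 2.4149 bits.
Huffman merges: 1/25+1/10→7/50; 7/50+17/100→31/100; 11/50+23/100→9/20; 6/25+31/100→11/20; 9/20+11/20→1. L = 49/20 ≈ 2.4500.
Efficiency = H/L = 2.4149/2.4500 = 98.6%.

98.6%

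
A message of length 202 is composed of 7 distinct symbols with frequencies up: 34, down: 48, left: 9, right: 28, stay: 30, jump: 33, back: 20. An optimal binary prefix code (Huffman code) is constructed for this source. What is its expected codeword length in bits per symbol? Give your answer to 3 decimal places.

Probabilities are the counts divided by 202.
Repeatedly combine the two least-probable nodes; the expected code length is the sum of the merged weights.
merge 9/202 + 10/101 → 29/202
merge 14/101 + 29/202 → 57/202
merge 15/101 + 33/202 → 63/202
merge 17/101 + 24/101 → 41/101
merge 57/202 + 63/202 → 60/101
merge 41/101 + 60/101 → 1
L = 29/202 + 57/202 + 63/202 + 41/101 + 60/101 + 1 = 553/202 ≈ 2.738 bits/symbol.

2.738 bits/symbol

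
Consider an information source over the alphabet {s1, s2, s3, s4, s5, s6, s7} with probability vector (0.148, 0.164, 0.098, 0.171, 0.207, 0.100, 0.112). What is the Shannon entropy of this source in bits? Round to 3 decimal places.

H = −Σ pᵢ log₂ pᵢ.
−0.148·log₂(0.148) = 0.4079
−0.164·log₂(0.164) = 0.4278
−0.098·log₂(0.098) = 0.3284
−0.171·log₂(0.171) = 0.4357
−0.207·log₂(0.207) = 0.4704
−0.100·log₂(0.100) = 0.3322
−0.112·log₂(0.112) = 0.3537
Sum ≈ 2.7561 → 2.756 bits.

2.756 bits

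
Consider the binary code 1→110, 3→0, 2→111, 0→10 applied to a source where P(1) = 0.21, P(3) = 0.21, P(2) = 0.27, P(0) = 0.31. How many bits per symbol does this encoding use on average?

L̄ = Σ pᵢ·ℓᵢ = 0.21·3 + 0.21·1 + 0.27·3 + 0.31·2 = 2.27 bits/symbol.

2.27 bits/symbol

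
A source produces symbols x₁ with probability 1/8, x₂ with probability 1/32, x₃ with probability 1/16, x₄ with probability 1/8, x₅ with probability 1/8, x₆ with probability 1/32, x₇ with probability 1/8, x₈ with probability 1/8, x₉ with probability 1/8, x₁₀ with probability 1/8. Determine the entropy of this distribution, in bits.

3.1875 bits

Each probability is a power of 1/2, so log₂(1/p) is an integer.
H = Σ p·log₂(1/p) = 1/8·3 + 1/32·5 + 1/16·4 + 1/8·3 + 1/8·3 + 1/32·5 + 1/8·3 + 1/8·3 + 1/8·3 + 1/8·3 = 3.1875 bits.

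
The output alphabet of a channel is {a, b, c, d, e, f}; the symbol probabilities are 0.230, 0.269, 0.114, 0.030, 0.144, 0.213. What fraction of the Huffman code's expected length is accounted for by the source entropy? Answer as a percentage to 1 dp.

98.0%

Entropy H = −Σ p log₂ p ≈ 2.3840 bits.
Huffman merges: 3/100+57/500→18/125; 18/125+18/125→36/125; 213/1000+23/100→443/1000; 269/1000+36/125→557/1000; 443/1000+557/1000→1. L = 304/125 ≈ 2.4320.
Efficiency = H/L = 2.3840/2.4320 = 98.0%.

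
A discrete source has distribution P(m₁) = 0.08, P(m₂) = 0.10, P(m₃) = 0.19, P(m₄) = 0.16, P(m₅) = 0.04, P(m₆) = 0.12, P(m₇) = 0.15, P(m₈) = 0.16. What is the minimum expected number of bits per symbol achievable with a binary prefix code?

Repeatedly combine the two least-probable nodes; the expected code length is the sum of the merged weights.
merge 1/25 + 2/25 → 3/25
merge 1/10 + 3/25 → 11/50
merge 3/25 + 3/20 → 27/100
merge 4/25 + 4/25 → 8/25
merge 19/100 + 11/50 → 41/100
merge 27/100 + 8/25 → 59/100
merge 41/100 + 59/100 → 1
L = 3/25 + 11/50 + 27/100 + 8/25 + 41/100 + 59/100 + 1 = 293/100 = 2.93 bits/symbol.

2.93 bits/symbol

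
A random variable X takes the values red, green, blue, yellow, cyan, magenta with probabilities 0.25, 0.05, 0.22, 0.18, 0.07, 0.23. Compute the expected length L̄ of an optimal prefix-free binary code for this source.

Repeatedly combine the two least-probable nodes; the expected code length is the sum of the merged weights.
merge 1/20 + 7/100 → 3/25
merge 3/25 + 9/50 → 3/10
merge 11/50 + 23/100 → 9/20
merge 1/4 + 3/10 → 11/20
merge 9/20 + 11/20 → 1
L = 3/25 + 3/10 + 9/20 + 11/20 + 1 = 121/50 = 2.42 bits/symbol.

2.42 bits/symbol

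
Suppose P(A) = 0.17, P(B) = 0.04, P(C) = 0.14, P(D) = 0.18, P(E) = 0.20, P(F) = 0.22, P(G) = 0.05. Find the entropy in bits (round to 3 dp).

H = −Σ pᵢ log₂ pᵢ.
−0.17·log₂(0.17) = 0.4346
−0.04·log₂(0.04) = 0.1858
−0.14·log₂(0.14) = 0.3971
−0.18·log₂(0.18) = 0.4453
−0.20·log₂(0.20) = 0.4644
−0.22·log₂(0.22) = 0.4806
−0.05·log₂(0.05) = 0.2161
Sum ≈ 2.6238 → 2.624 bits.

2.624 bits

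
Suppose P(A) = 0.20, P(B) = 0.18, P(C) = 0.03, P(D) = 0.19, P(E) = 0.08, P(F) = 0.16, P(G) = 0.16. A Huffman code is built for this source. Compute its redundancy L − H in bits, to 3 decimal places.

Entropy H = −Σ p log₂ p ≈ 2.6542 bits.
Huffman merges: 3/100+2/25→11/100; 11/100+4/25→27/100; 4/25+9/50→17/50; 19/100+1/5→39/100; 27/100+17/50→61/100; 39/100+61/100→1. L = 68/25 ≈ 2.7200.
L − H = 2.7200 − 2.6542 = 0.066 bits.

0.066 bits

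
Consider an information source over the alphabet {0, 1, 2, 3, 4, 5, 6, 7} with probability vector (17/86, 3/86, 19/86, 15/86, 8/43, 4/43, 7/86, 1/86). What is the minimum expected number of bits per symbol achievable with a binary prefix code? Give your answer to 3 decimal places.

Repeatedly combine the two least-probable nodes; the expected code length is the sum of the merged weights.
merge 1/86 + 3/86 → 2/43
merge 2/43 + 7/86 → 11/86
merge 4/43 + 11/86 → 19/86
merge 15/86 + 8/43 → 31/86
merge 17/86 + 19/86 → 18/43
merge 19/86 + 31/86 → 25/43
merge 18/43 + 25/43 → 1
L = 2/43 + 11/86 + 19/86 + 31/86 + 18/43 + 25/43 + 1 = 237/86 ≈ 2.756 bits/symbol.

2.756 bits/symbol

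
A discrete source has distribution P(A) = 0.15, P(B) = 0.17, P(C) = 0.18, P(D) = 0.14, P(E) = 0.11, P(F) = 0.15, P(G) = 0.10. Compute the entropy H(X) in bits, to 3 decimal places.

H = −Σ pᵢ log₂ pᵢ.
−0.15·log₂(0.15) = 0.4105
−0.17·log₂(0.17) = 0.4346
−0.18·log₂(0.18) = 0.4453
−0.14·log₂(0.14) = 0.3971
−0.11·log₂(0.11) = 0.3503
−0.15·log₂(0.15) = 0.4105
−0.10·log₂(0.10) = 0.3322
Sum ≈ 2.7806 → 2.781 bits.

2.781 bits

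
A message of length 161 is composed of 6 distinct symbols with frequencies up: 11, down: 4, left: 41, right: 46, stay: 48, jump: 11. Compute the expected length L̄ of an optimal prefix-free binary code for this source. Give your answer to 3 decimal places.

Probabilities are the counts divided by 161.
Repeatedly combine the two least-probable nodes; the expected code length is the sum of the merged weights.
merge 4/161 + 11/161 → 15/161
merge 11/161 + 15/161 → 26/161
merge 26/161 + 41/161 → 67/161
merge 2/7 + 48/161 → 94/161
merge 67/161 + 94/161 → 1
L = 15/161 + 26/161 + 67/161 + 94/161 + 1 = 363/161 ≈ 2.255 bits/symbol.

2.255 bits/symbol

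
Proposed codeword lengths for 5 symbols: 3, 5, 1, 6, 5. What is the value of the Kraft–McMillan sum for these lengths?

0.703125

With common denominator 2^6 = 64: Σ 2^(−ℓᵢ) = 8/64 + 2/64 + 32/64 + 1/64 + 2/64 = 45/64 = 0.703125.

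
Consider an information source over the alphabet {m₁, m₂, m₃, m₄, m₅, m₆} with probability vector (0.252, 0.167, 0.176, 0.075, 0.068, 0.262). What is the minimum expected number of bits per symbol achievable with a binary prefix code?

Repeatedly combine the two least-probable nodes; the expected code length is the sum of the merged weights.
merge 17/250 + 3/40 → 143/1000
merge 143/1000 + 167/1000 → 31/100
merge 22/125 + 63/250 → 107/250
merge 131/500 + 31/100 → 143/250
merge 107/250 + 143/250 → 1
L = 143/1000 + 31/100 + 107/250 + 143/250 + 1 = 2453/1000 = 2.453 bits/symbol.

2.453 bits/symbol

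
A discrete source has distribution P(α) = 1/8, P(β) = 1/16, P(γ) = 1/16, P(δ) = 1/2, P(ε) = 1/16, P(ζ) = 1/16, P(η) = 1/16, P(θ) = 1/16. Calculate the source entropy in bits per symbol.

2.375 bits

Each probability is a power of 1/2, so log₂(1/p) is an integer.
H = Σ p·log₂(1/p) = 1/8·3 + 1/16·4 + 1/16·4 + 1/2·1 + 1/16·4 + 1/16·4 + 1/16·4 + 1/16·4 = 2.375 bits.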